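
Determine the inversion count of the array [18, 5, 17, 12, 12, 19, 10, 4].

Finding inversions in [18, 5, 17, 12, 12, 19, 10, 4]:

(0, 1): arr[0]=18 > arr[1]=5
(0, 2): arr[0]=18 > arr[2]=17
(0, 3): arr[0]=18 > arr[3]=12
(0, 4): arr[0]=18 > arr[4]=12
(0, 6): arr[0]=18 > arr[6]=10
(0, 7): arr[0]=18 > arr[7]=4
(1, 7): arr[1]=5 > arr[7]=4
(2, 3): arr[2]=17 > arr[3]=12
(2, 4): arr[2]=17 > arr[4]=12
(2, 6): arr[2]=17 > arr[6]=10
(2, 7): arr[2]=17 > arr[7]=4
(3, 6): arr[3]=12 > arr[6]=10
(3, 7): arr[3]=12 > arr[7]=4
(4, 6): arr[4]=12 > arr[6]=10
(4, 7): arr[4]=12 > arr[7]=4
(5, 6): arr[5]=19 > arr[6]=10
(5, 7): arr[5]=19 > arr[7]=4
(6, 7): arr[6]=10 > arr[7]=4

Total inversions: 18

The array has 18 inversion(s): (0,1), (0,2), (0,3), (0,4), (0,6), (0,7), (1,7), (2,3), (2,4), (2,6), (2,7), (3,6), (3,7), (4,6), (4,7), (5,6), (5,7), (6,7). Each pair (i,j) satisfies i < j and arr[i] > arr[j].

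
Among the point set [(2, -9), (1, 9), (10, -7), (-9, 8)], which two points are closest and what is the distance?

Computing all pairwise distances among 4 points:

d((2, -9), (1, 9)) = 18.0278
d((2, -9), (10, -7)) = 8.2462 <-- minimum
d((2, -9), (-9, 8)) = 20.2485
d((1, 9), (10, -7)) = 18.3576
d((1, 9), (-9, 8)) = 10.0499
d((10, -7), (-9, 8)) = 24.2074

Closest pair: (2, -9) and (10, -7) with distance 8.2462

The closest pair is (2, -9) and (10, -7) with Euclidean distance 8.2462. For 4 points, brute-force pairwise comparison is shown above. For large n, the divide-and-conquer algorithm (sort by x, recurse on halves, check the dividing strip) achieves O(n log n).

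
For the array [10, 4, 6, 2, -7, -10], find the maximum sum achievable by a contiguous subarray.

Using Kadane's algorithm on [10, 4, 6, 2, -7, -10]:

Scanning through the array:
Position 1 (value 4): max_ending_here = 14, max_so_far = 14
Position 2 (value 6): max_ending_here = 20, max_so_far = 20
Position 3 (value 2): max_ending_here = 22, max_so_far = 22
Position 4 (value -7): max_ending_here = 15, max_so_far = 22
Position 5 (value -10): max_ending_here = 5, max_so_far = 22

Maximum subarray: [10, 4, 6, 2]
Maximum sum: 22

The maximum subarray is [10, 4, 6, 2] with sum 22. This subarray runs from index 0 to index 3.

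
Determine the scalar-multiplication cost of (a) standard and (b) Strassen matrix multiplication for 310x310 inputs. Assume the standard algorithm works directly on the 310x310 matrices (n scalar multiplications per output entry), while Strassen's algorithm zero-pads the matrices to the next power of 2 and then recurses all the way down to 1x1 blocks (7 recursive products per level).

Matrix multiplication for 310x310 matrices:

Strassen's algorithm requires power-of-2 dimensions. Pad 310x310 to 512x512 (next power of 2).

Standard algorithm: 310^3 = 29791000 multiplications
Strassen's algorithm: 7^(log2(512)) = 7^9 = 40353607 multiplications
Difference: 29791000 - 40353607 = -10562607 (Strassen uses MORE here due to padding overhead — for small or just-over-power-of-2 n, padding can outweigh the per-level savings)

Standard: 29791000 multiplications (310^3). Strassen: 40353607 multiplications (7^9, after padding to 512x512). Strassen reduces 8 recursive multiplications to 7 at each level.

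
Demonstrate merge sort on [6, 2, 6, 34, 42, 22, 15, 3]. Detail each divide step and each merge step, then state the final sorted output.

Merge sort trace:

Split: [6, 2, 6, 34, 42, 22, 15, 3] -> [6, 2, 6, 34] and [42, 22, 15, 3]
  Split: [6, 2, 6, 34] -> [6, 2] and [6, 34]
    Split: [6, 2] -> [6] and [2]
    Merge: [6] + [2] -> [2, 6]
    Split: [6, 34] -> [6] and [34]
    Merge: [6] + [34] -> [6, 34]
  Merge: [2, 6] + [6, 34] -> [2, 6, 6, 34]
  Split: [42, 22, 15, 3] -> [42, 22] and [15, 3]
    Split: [42, 22] -> [42] and [22]
    Merge: [42] + [22] -> [22, 42]
    Split: [15, 3] -> [15] and [3]
    Merge: [15] + [3] -> [3, 15]
  Merge: [22, 42] + [3, 15] -> [3, 15, 22, 42]
Merge: [2, 6, 6, 34] + [3, 15, 22, 42] -> [2, 3, 6, 6, 15, 22, 34, 42]

Final sorted array: [2, 3, 6, 6, 15, 22, 34, 42]

The merge sort proceeds by recursively splitting the array and merging sorted halves.
After all merges, the sorted array is [2, 3, 6, 6, 15, 22, 34, 42].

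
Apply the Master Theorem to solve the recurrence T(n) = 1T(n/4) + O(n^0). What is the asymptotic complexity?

Master Theorem for T(n) = 1T(n/4) + O(n^0):

a = 1, b = 4, c = 0
log_b(a) = log_4(1) = 0.0000

Case 2: c = 0 = log_4(1) = 0.0000
T(n) = O(n^0 log n) = O(log n)

For T(n) = 1T(n/4) + O(n^0): log_4(1) = 0.0000. This is Case 2 of the Master Theorem (c = log_b(a), equal work at all levels), giving O(log n).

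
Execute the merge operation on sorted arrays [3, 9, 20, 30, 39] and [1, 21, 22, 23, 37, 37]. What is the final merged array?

Merging process:

Compare 3 vs 1: take 1 from right. Merged: [1]
Compare 3 vs 21: take 3 from left. Merged: [1, 3]
Compare 9 vs 21: take 9 from left. Merged: [1, 3, 9]
Compare 20 vs 21: take 20 from left. Merged: [1, 3, 9, 20]
Compare 30 vs 21: take 21 from right. Merged: [1, 3, 9, 20, 21]
Compare 30 vs 22: take 22 from right. Merged: [1, 3, 9, 20, 21, 22]
Compare 30 vs 23: take 23 from right. Merged: [1, 3, 9, 20, 21, 22, 23]
Compare 30 vs 37: take 30 from left. Merged: [1, 3, 9, 20, 21, 22, 23, 30]
Compare 39 vs 37: take 37 from right. Merged: [1, 3, 9, 20, 21, 22, 23, 30, 37]
Compare 39 vs 37: take 37 from right. Merged: [1, 3, 9, 20, 21, 22, 23, 30, 37, 37]
Append remaining from left: [39]. Merged: [1, 3, 9, 20, 21, 22, 23, 30, 37, 37, 39]

Final merged array: [1, 3, 9, 20, 21, 22, 23, 30, 37, 37, 39]
Total comparisons: 10

The merged array is [1, 3, 9, 20, 21, 22, 23, 30, 37, 37, 39], requiring 10 comparisons. The merge step runs in O(n) time where n is the total number of elements.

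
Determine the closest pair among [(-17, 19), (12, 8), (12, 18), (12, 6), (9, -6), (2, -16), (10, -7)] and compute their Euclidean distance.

Computing all pairwise distances among 7 points:

d((-17, 19), (12, 8)) = 31.0161
d((-17, 19), (12, 18)) = 29.0172
d((-17, 19), (12, 6)) = 31.7805
d((-17, 19), (9, -6)) = 36.0694
d((-17, 19), (2, -16)) = 39.8246
d((-17, 19), (10, -7)) = 37.4833
d((12, 8), (12, 18)) = 10.0
d((12, 8), (12, 6)) = 2.0
d((12, 8), (9, -6)) = 14.3178
d((12, 8), (2, -16)) = 26.0
d((12, 8), (10, -7)) = 15.1327
d((12, 18), (12, 6)) = 12.0
d((12, 18), (9, -6)) = 24.1868
d((12, 18), (2, -16)) = 35.4401
d((12, 18), (10, -7)) = 25.0799
d((12, 6), (9, -6)) = 12.3693
d((12, 6), (2, -16)) = 24.1661
d((12, 6), (10, -7)) = 13.1529
d((9, -6), (2, -16)) = 12.2066
d((9, -6), (10, -7)) = 1.4142 <-- minimum
d((2, -16), (10, -7)) = 12.0416

Closest pair: (9, -6) and (10, -7) with distance 1.4142

The closest pair is (9, -6) and (10, -7) with Euclidean distance 1.4142. For 7 points, brute-force pairwise comparison is shown above. For large n, the divide-and-conquer algorithm (sort by x, recurse on halves, check the dividing strip) achieves O(n log n).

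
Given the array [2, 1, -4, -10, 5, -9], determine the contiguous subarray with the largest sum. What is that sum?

Using Kadane's algorithm on [2, 1, -4, -10, 5, -9]:

Scanning through the array:
Position 1 (value 1): max_ending_here = 3, max_so_far = 3
Position 2 (value -4): max_ending_here = -1, max_so_far = 3
Position 3 (value -10): max_ending_here = -10, max_so_far = 3
Position 4 (value 5): max_ending_here = 5, max_so_far = 5
Position 5 (value -9): max_ending_here = -4, max_so_far = 5

Maximum subarray: [5]
Maximum sum: 5

The maximum subarray is [5] with sum 5. This subarray runs from index 4 to index 4.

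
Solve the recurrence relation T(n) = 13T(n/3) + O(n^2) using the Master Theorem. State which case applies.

Master Theorem for T(n) = 13T(n/3) + O(n^2):

a = 13, b = 3, c = 2
log_b(a) = log_3(13) = 2.3347

Case 1: c = 2 < log_3(13) = 2.3347
T(n) = O(n^(log_3 13))

For T(n) = 13T(n/3) + O(n^2): log_3(13) = 2.3347. This is Case 1 of the Master Theorem (c < log_b(a), work dominated by leaves), giving O(n^(log_3 13)).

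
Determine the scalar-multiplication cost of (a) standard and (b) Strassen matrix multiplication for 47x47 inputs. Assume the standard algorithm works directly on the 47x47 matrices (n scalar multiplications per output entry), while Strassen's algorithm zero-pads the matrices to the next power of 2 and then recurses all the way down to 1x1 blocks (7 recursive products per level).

Matrix multiplication for 47x47 matrices:

Strassen's algorithm requires power-of-2 dimensions. Pad 47x47 to 64x64 (next power of 2).

Standard algorithm: 47^3 = 103823 multiplications
Strassen's algorithm: 7^(log2(64)) = 7^6 = 117649 multiplications
Difference: 103823 - 117649 = -13826 (Strassen uses MORE here due to padding overhead — for small or just-over-power-of-2 n, padding can outweigh the per-level savings)

Standard: 103823 multiplications (47^3). Strassen: 117649 multiplications (7^6, after padding to 64x64). Strassen reduces 8 recursive multiplications to 7 at each level.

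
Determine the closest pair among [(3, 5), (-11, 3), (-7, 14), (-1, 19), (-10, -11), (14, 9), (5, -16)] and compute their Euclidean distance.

Computing all pairwise distances among 7 points:

d((3, 5), (-11, 3)) = 14.1421
d((3, 5), (-7, 14)) = 13.4536
d((3, 5), (-1, 19)) = 14.5602
d((3, 5), (-10, -11)) = 20.6155
d((3, 5), (14, 9)) = 11.7047
d((3, 5), (5, -16)) = 21.095
d((-11, 3), (-7, 14)) = 11.7047
d((-11, 3), (-1, 19)) = 18.868
d((-11, 3), (-10, -11)) = 14.0357
d((-11, 3), (14, 9)) = 25.7099
d((-11, 3), (5, -16)) = 24.8395
d((-7, 14), (-1, 19)) = 7.8102 <-- minimum
d((-7, 14), (-10, -11)) = 25.1794
d((-7, 14), (14, 9)) = 21.587
d((-7, 14), (5, -16)) = 32.311
d((-1, 19), (-10, -11)) = 31.3209
d((-1, 19), (14, 9)) = 18.0278
d((-1, 19), (5, -16)) = 35.5106
d((-10, -11), (14, 9)) = 31.241
d((-10, -11), (5, -16)) = 15.8114
d((14, 9), (5, -16)) = 26.5707

Closest pair: (-7, 14) and (-1, 19) with distance 7.8102

The closest pair is (-7, 14) and (-1, 19) with Euclidean distance 7.8102. For 7 points, brute-force pairwise comparison is shown above. For large n, the divide-and-conquer algorithm (sort by x, recurse on halves, check the dividing strip) achieves O(n log n).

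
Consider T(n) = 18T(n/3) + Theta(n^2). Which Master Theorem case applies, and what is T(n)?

Master Theorem for T(n) = 18T(n/3) + O(n^2):

a = 18, b = 3, c = 2
log_b(a) = log_3(18) = 2.6309

Case 1: c = 2 < log_3(18) = 2.6309
T(n) = O(n^(log_3 18))

For T(n) = 18T(n/3) + O(n^2): log_3(18) = 2.6309. This is Case 1 of the Master Theorem (c < log_b(a), work dominated by leaves), giving O(n^(log_3 18)).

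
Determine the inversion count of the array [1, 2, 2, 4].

Finding inversions in [1, 2, 2, 4]:


Total inversions: 0

The array has 0 inversions. It is already sorted.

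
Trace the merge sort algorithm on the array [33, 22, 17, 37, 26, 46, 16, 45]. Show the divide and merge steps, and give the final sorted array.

Merge sort trace:

Split: [33, 22, 17, 37, 26, 46, 16, 45] -> [33, 22, 17, 37] and [26, 46, 16, 45]
  Split: [33, 22, 17, 37] -> [33, 22] and [17, 37]
    Split: [33, 22] -> [33] and [22]
    Merge: [33] + [22] -> [22, 33]
    Split: [17, 37] -> [17] and [37]
    Merge: [17] + [37] -> [17, 37]
  Merge: [22, 33] + [17, 37] -> [17, 22, 33, 37]
  Split: [26, 46, 16, 45] -> [26, 46] and [16, 45]
    Split: [26, 46] -> [26] and [46]
    Merge: [26] + [46] -> [26, 46]
    Split: [16, 45] -> [16] and [45]
    Merge: [16] + [45] -> [16, 45]
  Merge: [26, 46] + [16, 45] -> [16, 26, 45, 46]
Merge: [17, 22, 33, 37] + [16, 26, 45, 46] -> [16, 17, 22, 26, 33, 37, 45, 46]

Final sorted array: [16, 17, 22, 26, 33, 37, 45, 46]

The merge sort proceeds by recursively splitting the array and merging sorted halves.
After all merges, the sorted array is [16, 17, 22, 26, 33, 37, 45, 46].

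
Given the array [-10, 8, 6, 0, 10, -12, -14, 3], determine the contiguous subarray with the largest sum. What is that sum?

Using Kadane's algorithm on [-10, 8, 6, 0, 10, -12, -14, 3]:

Scanning through the array:
Position 1 (value 8): max_ending_here = 8, max_so_far = 8
Position 2 (value 6): max_ending_here = 14, max_so_far = 14
Position 3 (value 0): max_ending_here = 14, max_so_far = 14
Position 4 (value 10): max_ending_here = 24, max_so_far = 24
Position 5 (value -12): max_ending_here = 12, max_so_far = 24
Position 6 (value -14): max_ending_here = -2, max_so_far = 24
Position 7 (value 3): max_ending_here = 3, max_so_far = 24

Maximum subarray: [8, 6, 0, 10]
Maximum sum: 24

The maximum subarray is [8, 6, 0, 10] with sum 24. This subarray runs from index 1 to index 4.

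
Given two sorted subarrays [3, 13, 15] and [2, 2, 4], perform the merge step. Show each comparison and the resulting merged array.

Merging process:

Compare 3 vs 2: take 2 from right. Merged: [2]
Compare 3 vs 2: take 2 from right. Merged: [2, 2]
Compare 3 vs 4: take 3 from left. Merged: [2, 2, 3]
Compare 13 vs 4: take 4 from right. Merged: [2, 2, 3, 4]
Append remaining from left: [13, 15]. Merged: [2, 2, 3, 4, 13, 15]

Final merged array: [2, 2, 3, 4, 13, 15]
Total comparisons: 4

The merged array is [2, 2, 3, 4, 13, 15], requiring 4 comparisons. The merge step runs in O(n) time where n is the total number of elements.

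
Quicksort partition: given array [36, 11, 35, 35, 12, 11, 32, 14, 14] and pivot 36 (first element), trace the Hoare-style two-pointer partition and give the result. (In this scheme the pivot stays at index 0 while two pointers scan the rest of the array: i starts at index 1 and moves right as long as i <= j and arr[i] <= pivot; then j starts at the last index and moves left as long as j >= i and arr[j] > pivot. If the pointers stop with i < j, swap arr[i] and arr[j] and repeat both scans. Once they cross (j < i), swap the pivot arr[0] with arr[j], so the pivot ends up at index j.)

Hoare-style two-pointer partition with pivot = 36:

Initial array: [36, 11, 35, 35, 12, 11, 32, 14, 14]

Pointers start at i = 1, j = 8.
i ends at 9, j ends at 8: the pointers have crossed (j < i), so scanning stops.

Swap pivot arr[0] with arr[8] to place pivot at position 8: [14, 11, 35, 35, 12, 11, 32, 14, 36]
Pivot position: 8

After partitioning with pivot 36, the array becomes [14, 11, 35, 35, 12, 11, 32, 14, 36]. The pivot is placed at index 8. All elements to the left of the pivot are <= 36, and all elements to the right are > 36.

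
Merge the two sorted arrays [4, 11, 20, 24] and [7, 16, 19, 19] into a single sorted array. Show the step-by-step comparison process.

Merging process:

Compare 4 vs 7: take 4 from left. Merged: [4]
Compare 11 vs 7: take 7 from right. Merged: [4, 7]
Compare 11 vs 16: take 11 from left. Merged: [4, 7, 11]
Compare 20 vs 16: take 16 from right. Merged: [4, 7, 11, 16]
Compare 20 vs 19: take 19 from right. Merged: [4, 7, 11, 16, 19]
Compare 20 vs 19: take 19 from right. Merged: [4, 7, 11, 16, 19, 19]
Append remaining from left: [20, 24]. Merged: [4, 7, 11, 16, 19, 19, 20, 24]

Final merged array: [4, 7, 11, 16, 19, 19, 20, 24]
Total comparisons: 6

The merged array is [4, 7, 11, 16, 19, 19, 20, 24], requiring 6 comparisons. The merge step runs in O(n) time where n is the total number of elements.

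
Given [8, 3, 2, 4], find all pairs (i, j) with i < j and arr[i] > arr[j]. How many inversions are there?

Finding inversions in [8, 3, 2, 4]:

(0, 1): arr[0]=8 > arr[1]=3
(0, 2): arr[0]=8 > arr[2]=2
(0, 3): arr[0]=8 > arr[3]=4
(1, 2): arr[1]=3 > arr[2]=2

Total inversions: 4

The array has 4 inversion(s): (0,1), (0,2), (0,3), (1,2). Each pair (i,j) satisfies i < j and arr[i] > arr[j].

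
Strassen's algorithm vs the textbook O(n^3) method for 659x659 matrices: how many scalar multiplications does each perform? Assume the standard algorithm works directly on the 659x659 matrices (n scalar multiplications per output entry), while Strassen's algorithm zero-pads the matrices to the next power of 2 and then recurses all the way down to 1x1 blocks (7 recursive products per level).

Matrix multiplication for 659x659 matrices:

Strassen's algorithm requires power-of-2 dimensions. Pad 659x659 to 1024x1024 (next power of 2).

Standard algorithm: 659^3 = 286191179 multiplications
Strassen's algorithm: 7^(log2(1024)) = 7^10 = 282475249 multiplications
Savings: 286191179 - 282475249 = 3715930 multiplications

Standard: 286191179 multiplications (659^3). Strassen: 282475249 multiplications (7^10, after padding to 1024x1024). Strassen reduces 8 recursive multiplications to 7 at each level.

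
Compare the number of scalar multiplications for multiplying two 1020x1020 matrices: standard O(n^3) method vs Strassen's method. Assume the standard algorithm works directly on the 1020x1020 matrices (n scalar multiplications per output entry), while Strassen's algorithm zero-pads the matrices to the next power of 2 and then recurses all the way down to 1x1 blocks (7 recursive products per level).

Matrix multiplication for 1020x1020 matrices:

Strassen's algorithm requires power-of-2 dimensions. Pad 1020x1020 to 1024x1024 (next power of 2).

Standard algorithm: 1020^3 = 1061208000 multiplications
Strassen's algorithm: 7^(log2(1024)) = 7^10 = 282475249 multiplications
Savings: 1061208000 - 282475249 = 778732751 multiplications

Standard: 1061208000 multiplications (1020^3). Strassen: 282475249 multiplications (7^10, after padding to 1024x1024). Strassen reduces 8 recursive multiplications to 7 at each level.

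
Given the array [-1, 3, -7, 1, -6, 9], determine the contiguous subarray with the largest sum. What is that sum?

Using Kadane's algorithm on [-1, 3, -7, 1, -6, 9]:

Scanning through the array:
Position 1 (value 3): max_ending_here = 3, max_so_far = 3
Position 2 (value -7): max_ending_here = -4, max_so_far = 3
Position 3 (value 1): max_ending_here = 1, max_so_far = 3
Position 4 (value -6): max_ending_here = -5, max_so_far = 3
Position 5 (value 9): max_ending_here = 9, max_so_far = 9

Maximum subarray: [9]
Maximum sum: 9

The maximum subarray is [9] with sum 9. This subarray runs from index 5 to index 5.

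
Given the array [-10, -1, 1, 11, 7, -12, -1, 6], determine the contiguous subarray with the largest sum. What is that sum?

Using Kadane's algorithm on [-10, -1, 1, 11, 7, -12, -1, 6]:

Scanning through the array:
Position 1 (value -1): max_ending_here = -1, max_so_far = -1
Position 2 (value 1): max_ending_here = 1, max_so_far = 1
Position 3 (value 11): max_ending_here = 12, max_so_far = 12
Position 4 (value 7): max_ending_here = 19, max_so_far = 19
Position 5 (value -12): max_ending_here = 7, max_so_far = 19
Position 6 (value -1): max_ending_here = 6, max_so_far = 19
Position 7 (value 6): max_ending_here = 12, max_so_far = 19

Maximum subarray: [1, 11, 7]
Maximum sum: 19

The maximum subarray is [1, 11, 7] with sum 19. This subarray runs from index 2 to index 4.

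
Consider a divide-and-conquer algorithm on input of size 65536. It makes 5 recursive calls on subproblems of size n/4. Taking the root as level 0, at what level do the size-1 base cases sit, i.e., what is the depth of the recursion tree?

For divide and conquer with division factor 4:

Problem sizes at each level:
Level 0: 65536
Level 1: 16384
Level 2: 4096
Level 3: 1024
Level 4: 256
Level 5: 64
Level 6: 16
Level 7: 4
Level 8: 1

The root is level 0 and the size-1 base case is level 8 (the tree spans levels 0 through 8, i.e. 9 levels counting the root), so the depth is the number of divisions: log_4(65536) = 8

The recursion tree depth is log_4(65536) = 8. At each level, the problem size is divided by 4, so it takes 8 divisions to reduce to a base case of size 1. The algorithm makes 5 recursive calls at each level.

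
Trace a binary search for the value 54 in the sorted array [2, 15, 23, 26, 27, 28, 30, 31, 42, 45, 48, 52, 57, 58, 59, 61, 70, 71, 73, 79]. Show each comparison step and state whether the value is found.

Binary search for 54 in [2, 15, 23, 26, 27, 28, 30, 31, 42, 45, 48, 52, 57, 58, 59, 61, 70, 71, 73, 79]:

lo=0, hi=19, mid=9, arr[mid]=45 -> 45 < 54, search right half
lo=10, hi=19, mid=14, arr[mid]=59 -> 59 > 54, search left half
lo=10, hi=13, mid=11, arr[mid]=52 -> 52 < 54, search right half
lo=12, hi=13, mid=12, arr[mid]=57 -> 57 > 54, search left half
lo=12 > hi=11, target 54 not found

Binary search determines that 54 is not in the array after 4 comparisons. The search space was exhausted without finding the target.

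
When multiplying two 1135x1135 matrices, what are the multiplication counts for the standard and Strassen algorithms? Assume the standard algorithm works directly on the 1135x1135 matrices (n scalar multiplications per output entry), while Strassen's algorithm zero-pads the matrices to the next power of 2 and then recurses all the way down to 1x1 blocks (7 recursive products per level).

Matrix multiplication for 1135x1135 matrices:

Strassen's algorithm requires power-of-2 dimensions. Pad 1135x1135 to 2048x2048 (next power of 2).

Standard algorithm: 1135^3 = 1462135375 multiplications
Strassen's algorithm: 7^(log2(2048)) = 7^11 = 1977326743 multiplications
Difference: 1462135375 - 1977326743 = -515191368 (Strassen uses MORE here due to padding overhead — for small or just-over-power-of-2 n, padding can outweigh the per-level savings)

Standard: 1462135375 multiplications (1135^3). Strassen: 1977326743 multiplications (7^11, after padding to 2048x2048). Strassen reduces 8 recursive multiplications to 7 at each level.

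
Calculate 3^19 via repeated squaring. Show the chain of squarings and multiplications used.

Computing 3^19 by squaring (build up from 3^1; each line after the first costs one multiplication):

3^1 = 3
3^2 = (3^1)^2 = 3^2 = 9
3^4 = (3^2)^2 = 9^2 = 81
3^8 = (3^4)^2 = 81^2 = 6561
3^9 = 3 * 3^8 = 3 * 6561 = 19683
3^18 = (3^9)^2 = 19683^2 = 387420489
3^19 = 3 * 3^18 = 3 * 387420489 = 1162261467

Result: 1162261467
Multiplications needed: 6 (6 lines after 3^1)

3^19 = 1162261467. Using exponentiation by squaring, this requires 6 multiplications. The key idea: if the exponent is even, square the half-power; if odd, multiply by the base once.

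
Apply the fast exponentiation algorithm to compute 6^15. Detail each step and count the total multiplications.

Computing 6^15 by squaring (build up from 6^1; each line after the first costs one multiplication):

6^1 = 6
6^2 = (6^1)^2 = 6^2 = 36
6^3 = 6 * 6^2 = 6 * 36 = 216
6^6 = (6^3)^2 = 216^2 = 46656
6^7 = 6 * 6^6 = 6 * 46656 = 279936
6^14 = (6^7)^2 = 279936^2 = 78364164096
6^15 = 6 * 6^14 = 6 * 78364164096 = 470184984576

Result: 470184984576
Multiplications needed: 6 (6 lines after 6^1)

6^15 = 470184984576. Using exponentiation by squaring, this requires 6 multiplications. The key idea: if the exponent is even, square the half-power; if odd, multiply by the base once.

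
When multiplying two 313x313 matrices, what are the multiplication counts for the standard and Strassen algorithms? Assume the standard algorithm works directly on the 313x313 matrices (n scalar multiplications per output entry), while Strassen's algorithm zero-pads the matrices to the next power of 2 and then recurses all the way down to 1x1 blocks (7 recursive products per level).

Matrix multiplication for 313x313 matrices:

Strassen's algorithm requires power-of-2 dimensions. Pad 313x313 to 512x512 (next power of 2).

Standard algorithm: 313^3 = 30664297 multiplications
Strassen's algorithm: 7^(log2(512)) = 7^9 = 40353607 multiplications
Difference: 30664297 - 40353607 = -9689310 (Strassen uses MORE here due to padding overhead — for small or just-over-power-of-2 n, padding can outweigh the per-level savings)

Standard: 30664297 multiplications (313^3). Strassen: 40353607 multiplications (7^9, after padding to 512x512). Strassen reduces 8 recursive multiplications to 7 at each level.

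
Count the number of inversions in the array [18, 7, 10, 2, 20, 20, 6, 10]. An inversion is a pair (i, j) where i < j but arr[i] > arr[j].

Finding inversions in [18, 7, 10, 2, 20, 20, 6, 10]:

(0, 1): arr[0]=18 > arr[1]=7
(0, 2): arr[0]=18 > arr[2]=10
(0, 3): arr[0]=18 > arr[3]=2
(0, 6): arr[0]=18 > arr[6]=6
(0, 7): arr[0]=18 > arr[7]=10
(1, 3): arr[1]=7 > arr[3]=2
(1, 6): arr[1]=7 > arr[6]=6
(2, 3): arr[2]=10 > arr[3]=2
(2, 6): arr[2]=10 > arr[6]=6
(4, 6): arr[4]=20 > arr[6]=6
(4, 7): arr[4]=20 > arr[7]=10
(5, 6): arr[5]=20 > arr[6]=6
(5, 7): arr[5]=20 > arr[7]=10

Total inversions: 13

The array has 13 inversion(s): (0,1), (0,2), (0,3), (0,6), (0,7), (1,3), (1,6), (2,3), (2,6), (4,6), (4,7), (5,6), (5,7). Each pair (i,j) satisfies i < j and arr[i] > arr[j].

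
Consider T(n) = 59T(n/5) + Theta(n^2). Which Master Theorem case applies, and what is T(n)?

Master Theorem for T(n) = 59T(n/5) + O(n^2):

a = 59, b = 5, c = 2
log_b(a) = log_5(59) = 2.5335

Case 1: c = 2 < log_5(59) = 2.5335
T(n) = O(n^(log_5 59))

For T(n) = 59T(n/5) + O(n^2): log_5(59) = 2.5335. This is Case 1 of the Master Theorem (c < log_b(a), work dominated by leaves), giving O(n^(log_5 59)).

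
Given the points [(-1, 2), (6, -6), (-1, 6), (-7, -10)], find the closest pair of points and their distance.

Computing all pairwise distances among 4 points:

d((-1, 2), (6, -6)) = 10.6301
d((-1, 2), (-1, 6)) = 4.0 <-- minimum
d((-1, 2), (-7, -10)) = 13.4164
d((6, -6), (-1, 6)) = 13.8924
d((6, -6), (-7, -10)) = 13.6015
d((-1, 6), (-7, -10)) = 17.088

Closest pair: (-1, 2) and (-1, 6) with distance 4.0

The closest pair is (-1, 2) and (-1, 6) with Euclidean distance 4.0. For 4 points, brute-force pairwise comparison is shown above. For large n, the divide-and-conquer algorithm (sort by x, recurse on halves, check the dividing strip) achieves O(n log n).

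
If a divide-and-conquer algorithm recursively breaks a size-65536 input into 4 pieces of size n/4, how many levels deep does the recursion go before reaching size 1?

For divide and conquer with division factor 4:

Problem sizes at each level:
Level 0: 65536
Level 1: 16384
Level 2: 4096
Level 3: 1024
Level 4: 256
Level 5: 64
Level 6: 16
Level 7: 4
Level 8: 1

The root is level 0 and the size-1 base case is level 8 (the tree spans levels 0 through 8, i.e. 9 levels counting the root), so the depth is the number of divisions: log_4(65536) = 8

The recursion tree depth is log_4(65536) = 8. At each level, the problem size is divided by 4, so it takes 8 divisions to reduce to a base case of size 1. The algorithm makes 4 recursive calls at each level.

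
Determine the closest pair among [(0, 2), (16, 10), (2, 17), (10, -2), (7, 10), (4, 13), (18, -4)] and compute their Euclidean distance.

Computing all pairwise distances among 7 points:

d((0, 2), (16, 10)) = 17.8885
d((0, 2), (2, 17)) = 15.1327
d((0, 2), (10, -2)) = 10.7703
d((0, 2), (7, 10)) = 10.6301
d((0, 2), (4, 13)) = 11.7047
d((0, 2), (18, -4)) = 18.9737
d((16, 10), (2, 17)) = 15.6525
d((16, 10), (10, -2)) = 13.4164
d((16, 10), (7, 10)) = 9.0
d((16, 10), (4, 13)) = 12.3693
d((16, 10), (18, -4)) = 14.1421
d((2, 17), (10, -2)) = 20.6155
d((2, 17), (7, 10)) = 8.6023
d((2, 17), (4, 13)) = 4.4721
d((2, 17), (18, -4)) = 26.4008
d((10, -2), (7, 10)) = 12.3693
d((10, -2), (4, 13)) = 16.1555
d((10, -2), (18, -4)) = 8.2462
d((7, 10), (4, 13)) = 4.2426 <-- minimum
d((7, 10), (18, -4)) = 17.8045
d((4, 13), (18, -4)) = 22.0227

Closest pair: (7, 10) and (4, 13) with distance 4.2426

The closest pair is (7, 10) and (4, 13) with Euclidean distance 4.2426. For 7 points, brute-force pairwise comparison is shown above. For large n, the divide-and-conquer algorithm (sort by x, recurse on halves, check the dividing strip) achieves O(n log n).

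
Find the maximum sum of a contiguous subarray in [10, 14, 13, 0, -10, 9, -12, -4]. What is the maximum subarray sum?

Using Kadane's algorithm on [10, 14, 13, 0, -10, 9, -12, -4]:

Scanning through the array:
Position 1 (value 14): max_ending_here = 24, max_so_far = 24
Position 2 (value 13): max_ending_here = 37, max_so_far = 37
Position 3 (value 0): max_ending_here = 37, max_so_far = 37
Position 4 (value -10): max_ending_here = 27, max_so_far = 37
Position 5 (value 9): max_ending_here = 36, max_so_far = 37
Position 6 (value -12): max_ending_here = 24, max_so_far = 37
Position 7 (value -4): max_ending_here = 20, max_so_far = 37

Maximum subarray: [10, 14, 13]
Maximum sum: 37

The maximum subarray is [10, 14, 13] with sum 37. This subarray runs from index 0 to index 2.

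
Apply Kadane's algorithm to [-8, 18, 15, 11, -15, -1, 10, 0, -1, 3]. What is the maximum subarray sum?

Using Kadane's algorithm on [-8, 18, 15, 11, -15, -1, 10, 0, -1, 3]:

Scanning through the array:
Position 1 (value 18): max_ending_here = 18, max_so_far = 18
Position 2 (value 15): max_ending_here = 33, max_so_far = 33
Position 3 (value 11): max_ending_here = 44, max_so_far = 44
Position 4 (value -15): max_ending_here = 29, max_so_far = 44
Position 5 (value -1): max_ending_here = 28, max_so_far = 44
Position 6 (value 10): max_ending_here = 38, max_so_far = 44
Position 7 (value 0): max_ending_here = 38, max_so_far = 44
Position 8 (value -1): max_ending_here = 37, max_so_far = 44
Position 9 (value 3): max_ending_here = 40, max_so_far = 44

Maximum subarray: [18, 15, 11]
Maximum sum: 44

The maximum subarray is [18, 15, 11] with sum 44. This subarray runs from index 1 to index 3.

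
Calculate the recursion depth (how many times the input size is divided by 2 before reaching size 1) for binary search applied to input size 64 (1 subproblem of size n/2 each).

For divide and conquer with division factor 2:

Problem sizes at each level:
Level 0: 64
Level 1: 32
Level 2: 16
Level 3: 8
Level 4: 4
Level 5: 2
Level 6: 1

The root is level 0 and the size-1 base case is level 6 (the tree spans levels 0 through 6, i.e. 7 levels counting the root), so the depth is the number of divisions: log_2(64) = 6

The recursion tree depth is log_2(64) = 6. At each level, the problem size is divided by 2, so it takes 6 divisions to reduce to a base case of size 1. The algorithm makes 1 recursive call at each level.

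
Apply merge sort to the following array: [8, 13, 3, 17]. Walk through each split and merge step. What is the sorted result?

Merge sort trace:

Split: [8, 13, 3, 17] -> [8, 13] and [3, 17]
  Split: [8, 13] -> [8] and [13]
  Merge: [8] + [13] -> [8, 13]
  Split: [3, 17] -> [3] and [17]
  Merge: [3] + [17] -> [3, 17]
Merge: [8, 13] + [3, 17] -> [3, 8, 13, 17]

Final sorted array: [3, 8, 13, 17]

The merge sort proceeds by recursively splitting the array and merging sorted halves.
After all merges, the sorted array is [3, 8, 13, 17].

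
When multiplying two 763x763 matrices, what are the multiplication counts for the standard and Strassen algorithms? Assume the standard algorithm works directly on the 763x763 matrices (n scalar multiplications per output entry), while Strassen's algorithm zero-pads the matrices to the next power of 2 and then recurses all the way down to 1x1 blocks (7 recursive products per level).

Matrix multiplication for 763x763 matrices:

Strassen's algorithm requires power-of-2 dimensions. Pad 763x763 to 1024x1024 (next power of 2).

Standard algorithm: 763^3 = 444194947 multiplications
Strassen's algorithm: 7^(log2(1024)) = 7^10 = 282475249 multiplications
Savings: 444194947 - 282475249 = 161719698 multiplications

Standard: 444194947 multiplications (763^3). Strassen: 282475249 multiplications (7^10, after padding to 1024x1024). Strassen reduces 8 recursive multiplications to 7 at each level.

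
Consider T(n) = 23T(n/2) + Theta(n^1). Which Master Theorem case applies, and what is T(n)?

Master Theorem for T(n) = 23T(n/2) + O(n^1):

a = 23, b = 2, c = 1
log_b(a) = log_2(23) = 4.5236

Case 1: c = 1 < log_2(23) = 4.5236
T(n) = O(n^(log_2 23))

For T(n) = 23T(n/2) + O(n^1): log_2(23) = 4.5236. This is Case 1 of the Master Theorem (c < log_b(a), work dominated by leaves), giving O(n^(log_2 23)).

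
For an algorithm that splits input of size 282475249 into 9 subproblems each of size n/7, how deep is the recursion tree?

For divide and conquer with division factor 7:

Problem sizes at each level:
Level 0: 282475249
Level 1: 40353607
Level 2: 5764801
Level 3: 823543
Level 4: 117649
Level 5: 16807
Level 6: 2401
Level 7: 343
Level 8: 49
Level 9: 7
Level 10: 1

The root is level 0 and the size-1 base case is level 10 (the tree spans levels 0 through 10, i.e. 11 levels counting the root), so the depth is the number of divisions: log_7(282475249) = 10

The recursion tree depth is log_7(282475249) = 10. At each level, the problem size is divided by 7, so it takes 10 divisions to reduce to a base case of size 1. The algorithm makes 9 recursive calls at each level.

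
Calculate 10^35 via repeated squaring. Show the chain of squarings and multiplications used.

Computing 10^35 by squaring (build up from 10^1; each line after the first costs one multiplication):

10^1 = 10
10^2 = (10^1)^2 = 10^2 = 100
10^4 = (10^2)^2 = 100^2 = 10000
10^8 = (10^4)^2 = 10000^2 = 100000000
10^16 = (10^8)^2 = 100000000^2 = 10000000000000000
10^17 = 10 * 10^16 = 10 * 10000000000000000 = 100000000000000000
10^34 = (10^17)^2 = 100000000000000000^2 = 10000000000000000000000000000000000
10^35 = 10 * 10^34 = 10 * 10000000000000000000000000000000000 = 100000000000000000000000000000000000

Result: 100000000000000000000000000000000000
Multiplications needed: 7 (7 lines after 10^1)

10^35 = 100000000000000000000000000000000000. Using exponentiation by squaring, this requires 7 multiplications. The key idea: if the exponent is even, square the half-power; if odd, multiply by the base once.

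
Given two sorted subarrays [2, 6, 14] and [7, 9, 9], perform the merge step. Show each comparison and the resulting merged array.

Merging process:

Compare 2 vs 7: take 2 from left. Merged: [2]
Compare 6 vs 7: take 6 from left. Merged: [2, 6]
Compare 14 vs 7: take 7 from right. Merged: [2, 6, 7]
Compare 14 vs 9: take 9 from right. Merged: [2, 6, 7, 9]
Compare 14 vs 9: take 9 from right. Merged: [2, 6, 7, 9, 9]
Append remaining from left: [14]. Merged: [2, 6, 7, 9, 9, 14]

Final merged array: [2, 6, 7, 9, 9, 14]
Total comparisons: 5

The merged array is [2, 6, 7, 9, 9, 14], requiring 5 comparisons. The merge step runs in O(n) time where n is the total number of elements.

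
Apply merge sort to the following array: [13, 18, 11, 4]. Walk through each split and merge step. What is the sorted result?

Merge sort trace:

Split: [13, 18, 11, 4] -> [13, 18] and [11, 4]
  Split: [13, 18] -> [13] and [18]
  Merge: [13] + [18] -> [13, 18]
  Split: [11, 4] -> [11] and [4]
  Merge: [11] + [4] -> [4, 11]
Merge: [13, 18] + [4, 11] -> [4, 11, 13, 18]

Final sorted array: [4, 11, 13, 18]

The merge sort proceeds by recursively splitting the array and merging sorted halves.
After all merges, the sorted array is [4, 11, 13, 18].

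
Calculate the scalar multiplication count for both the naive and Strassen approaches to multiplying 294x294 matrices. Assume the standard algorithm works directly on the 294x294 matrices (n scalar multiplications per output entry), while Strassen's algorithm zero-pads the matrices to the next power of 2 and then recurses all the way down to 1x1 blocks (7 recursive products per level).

Matrix multiplication for 294x294 matrices:

Strassen's algorithm requires power-of-2 dimensions. Pad 294x294 to 512x512 (next power of 2).

Standard algorithm: 294^3 = 25412184 multiplications
Strassen's algorithm: 7^(log2(512)) = 7^9 = 40353607 multiplications
Difference: 25412184 - 40353607 = -14941423 (Strassen uses MORE here due to padding overhead — for small or just-over-power-of-2 n, padding can outweigh the per-level savings)

Standard: 25412184 multiplications (294^3). Strassen: 40353607 multiplications (7^9, after padding to 512x512). Strassen reduces 8 recursive multiplications to 7 at each level.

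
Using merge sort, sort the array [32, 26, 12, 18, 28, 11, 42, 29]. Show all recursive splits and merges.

Merge sort trace:

Split: [32, 26, 12, 18, 28, 11, 42, 29] -> [32, 26, 12, 18] and [28, 11, 42, 29]
  Split: [32, 26, 12, 18] -> [32, 26] and [12, 18]
    Split: [32, 26] -> [32] and [26]
    Merge: [32] + [26] -> [26, 32]
    Split: [12, 18] -> [12] and [18]
    Merge: [12] + [18] -> [12, 18]
  Merge: [26, 32] + [12, 18] -> [12, 18, 26, 32]
  Split: [28, 11, 42, 29] -> [28, 11] and [42, 29]
    Split: [28, 11] -> [28] and [11]
    Merge: [28] + [11] -> [11, 28]
    Split: [42, 29] -> [42] and [29]
    Merge: [42] + [29] -> [29, 42]
  Merge: [11, 28] + [29, 42] -> [11, 28, 29, 42]
Merge: [12, 18, 26, 32] + [11, 28, 29, 42] -> [11, 12, 18, 26, 28, 29, 32, 42]

Final sorted array: [11, 12, 18, 26, 28, 29, 32, 42]

The merge sort proceeds by recursively splitting the array and merging sorted halves.
After all merges, the sorted array is [11, 12, 18, 26, 28, 29, 32, 42].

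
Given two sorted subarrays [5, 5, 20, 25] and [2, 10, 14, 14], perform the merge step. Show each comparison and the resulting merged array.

Merging process:

Compare 5 vs 2: take 2 from right. Merged: [2]
Compare 5 vs 10: take 5 from left. Merged: [2, 5]
Compare 5 vs 10: take 5 from left. Merged: [2, 5, 5]
Compare 20 vs 10: take 10 from right. Merged: [2, 5, 5, 10]
Compare 20 vs 14: take 14 from right. Merged: [2, 5, 5, 10, 14]
Compare 20 vs 14: take 14 from right. Merged: [2, 5, 5, 10, 14, 14]
Append remaining from left: [20, 25]. Merged: [2, 5, 5, 10, 14, 14, 20, 25]

Final merged array: [2, 5, 5, 10, 14, 14, 20, 25]
Total comparisons: 6

The merged array is [2, 5, 5, 10, 14, 14, 20, 25], requiring 6 comparisons. The merge step runs in O(n) time where n is the total number of elements.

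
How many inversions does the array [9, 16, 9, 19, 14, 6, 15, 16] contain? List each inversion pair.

Finding inversions in [9, 16, 9, 19, 14, 6, 15, 16]:

(0, 5): arr[0]=9 > arr[5]=6
(1, 2): arr[1]=16 > arr[2]=9
(1, 4): arr[1]=16 > arr[4]=14
(1, 5): arr[1]=16 > arr[5]=6
(1, 6): arr[1]=16 > arr[6]=15
(2, 5): arr[2]=9 > arr[5]=6
(3, 4): arr[3]=19 > arr[4]=14
(3, 5): arr[3]=19 > arr[5]=6
(3, 6): arr[3]=19 > arr[6]=15
(3, 7): arr[3]=19 > arr[7]=16
(4, 5): arr[4]=14 > arr[5]=6

Total inversions: 11

The array has 11 inversion(s): (0,5), (1,2), (1,4), (1,5), (1,6), (2,5), (3,4), (3,5), (3,6), (3,7), (4,5). Each pair (i,j) satisfies i < j and arr[i] > arr[j].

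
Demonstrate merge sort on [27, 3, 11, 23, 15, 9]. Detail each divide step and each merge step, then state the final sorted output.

Merge sort trace:

Split: [27, 3, 11, 23, 15, 9] -> [27, 3, 11] and [23, 15, 9]
  Split: [27, 3, 11] -> [27] and [3, 11]
    Split: [3, 11] -> [3] and [11]
    Merge: [3] + [11] -> [3, 11]
  Merge: [27] + [3, 11] -> [3, 11, 27]
  Split: [23, 15, 9] -> [23] and [15, 9]
    Split: [15, 9] -> [15] and [9]
    Merge: [15] + [9] -> [9, 15]
  Merge: [23] + [9, 15] -> [9, 15, 23]
Merge: [3, 11, 27] + [9, 15, 23] -> [3, 9, 11, 15, 23, 27]

Final sorted array: [3, 9, 11, 15, 23, 27]

The merge sort proceeds by recursively splitting the array and merging sorted halves.
After all merges, the sorted array is [3, 9, 11, 15, 23, 27].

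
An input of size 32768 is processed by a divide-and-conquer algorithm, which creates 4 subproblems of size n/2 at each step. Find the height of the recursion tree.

For divide and conquer with division factor 2:

Problem sizes at each level:
Level 0: 32768
Level 1: 16384
Level 2: 8192
Level 3: 4096
Level 4: 2048
Level 5: 1024
Level 6: 512
Level 7: 256
Level 8: 128
Level 9: 64
Level 10: 32
Level 11: 16
Level 12: 8
Level 13: 4
Level 14: 2
Level 15: 1

The root is level 0 and the size-1 base case is level 15 (the tree spans levels 0 through 15, i.e. 16 levels counting the root), so the depth is the number of divisions: log_2(32768) = 15

The recursion tree depth is log_2(32768) = 15. At each level, the problem size is divided by 2, so it takes 15 divisions to reduce to a base case of size 1. The algorithm makes 4 recursive calls at each level.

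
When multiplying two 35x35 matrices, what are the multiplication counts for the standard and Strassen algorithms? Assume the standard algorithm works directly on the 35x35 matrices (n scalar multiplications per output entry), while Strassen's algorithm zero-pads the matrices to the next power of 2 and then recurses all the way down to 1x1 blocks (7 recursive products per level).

Matrix multiplication for 35x35 matrices:

Strassen's algorithm requires power-of-2 dimensions. Pad 35x35 to 64x64 (next power of 2).

Standard algorithm: 35^3 = 42875 multiplications
Strassen's algorithm: 7^(log2(64)) = 7^6 = 117649 multiplications
Difference: 42875 - 117649 = -74774 (Strassen uses MORE here due to padding overhead — for small or just-over-power-of-2 n, padding can outweigh the per-level savings)

Standard: 42875 multiplications (35^3). Strassen: 117649 multiplications (7^6, after padding to 64x64). Strassen reduces 8 recursive multiplications to 7 at each level.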